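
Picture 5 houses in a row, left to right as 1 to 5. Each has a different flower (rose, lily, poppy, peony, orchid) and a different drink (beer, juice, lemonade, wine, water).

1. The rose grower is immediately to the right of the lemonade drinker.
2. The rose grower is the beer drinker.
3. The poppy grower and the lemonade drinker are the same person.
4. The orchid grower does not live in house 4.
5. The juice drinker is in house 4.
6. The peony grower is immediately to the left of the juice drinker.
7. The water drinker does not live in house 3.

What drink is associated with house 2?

By clue 5, the juice drinker is in house 4.
By clue 6, the peony grower is in house 3.
The rose grower is in house 2 (clue 2).
By clue 2, the beer drinker is in house 2.
From clue 3, the poppy grower must be in house 1.
The lemonade drinker is in house 1 (clue 3).
So house 4 gets lily for flower.
That leaves orchid as the flower for house 5.
House 3's drink must be wine (nothing else left).
So house 5 gets water for drink.
So: house 1 = poppy/lemonade, house 2 = rose/beer, house 3 = peony/wine, house 4 = lily/juice, house 5 = orchid/water.

beer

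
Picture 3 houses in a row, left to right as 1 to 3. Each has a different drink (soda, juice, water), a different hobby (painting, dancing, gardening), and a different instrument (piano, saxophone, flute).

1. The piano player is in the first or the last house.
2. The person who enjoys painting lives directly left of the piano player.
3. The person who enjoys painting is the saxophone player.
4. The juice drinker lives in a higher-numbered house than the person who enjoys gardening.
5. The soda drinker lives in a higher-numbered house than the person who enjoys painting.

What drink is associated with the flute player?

water

Clue 2: the person who enjoys painting is in house 2.
The piano player is in house 3 (clue 2).
The saxophone player is in house 2 (clue 3).
By clue 5, the soda drinker is in house 3.
So house 1 gets water for drink.
That leaves juice as the drink for house 2.
House 1 hobby: only gardening fits.
That leaves dancing as the hobby for house 3.
That leaves flute as the instrument for house 1.
So: house 1 = water/gardening/flute, house 2 = juice/painting/saxophone, house 3 = soda/dancing/piano.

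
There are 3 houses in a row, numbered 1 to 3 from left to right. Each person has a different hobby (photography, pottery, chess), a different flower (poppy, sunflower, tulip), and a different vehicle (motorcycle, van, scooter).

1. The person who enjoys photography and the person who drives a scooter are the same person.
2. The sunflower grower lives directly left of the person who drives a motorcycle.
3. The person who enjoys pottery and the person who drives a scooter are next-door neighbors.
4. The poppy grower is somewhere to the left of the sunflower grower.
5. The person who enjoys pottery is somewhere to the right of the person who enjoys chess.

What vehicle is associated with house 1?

Clue 4: the poppy grower is in house 1.
From clue 4, the sunflower grower must be in house 2.
House 3's flower must be tulip (nothing else left).
Clue 2 places the person who drives a motorcycle in house 3.
So house 3 gets pottery for hobby.
The person who drives a scooter is in house 2 (clue 3).
The only vehicle still possible for house 1 is van.
From clue 1, the person who enjoys photography must be in house 2.
House 1 hobby: only chess fits.
So: house 1 = chess/poppy/van, house 2 = photography/sunflower/scooter, house 3 = pottery/tulip/motorcycle.

van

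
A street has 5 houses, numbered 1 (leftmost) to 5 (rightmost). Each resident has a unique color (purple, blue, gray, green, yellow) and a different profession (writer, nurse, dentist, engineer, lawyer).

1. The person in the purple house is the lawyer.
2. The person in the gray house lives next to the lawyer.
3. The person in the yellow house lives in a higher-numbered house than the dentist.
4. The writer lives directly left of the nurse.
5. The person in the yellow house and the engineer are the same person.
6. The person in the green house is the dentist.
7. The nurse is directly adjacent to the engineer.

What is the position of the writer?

The person in the green house is narrowed to house 1 or 2 or 3 or 4; consider each.
Placing it in house 2 and house 3 and house 4 leads to a contradiction, so it's in house 1.
Clue 6: the dentist is in house 1.
The nurse is narrowed to house 3 or 4 or 5; consider each.
Placing it in house 3 and house 5 leads to a contradiction, so it's in house 4.
The writer is in house 3 (clue 4).
House 2 profession: only lawyer fits.
That leaves engineer as the profession for house 5.
By clue 1, the person in the purple house is in house 2.
Clue 2 places the person in the gray house in house 3.
Clue 5: the person in the yellow house is in house 5.
So house 4 gets blue for color.
So: house 1 = green/dentist, house 2 = purple/lawyer, house 3 = gray/writer, house 4 = blue/nurse, house 5 = yellow/engineer.

3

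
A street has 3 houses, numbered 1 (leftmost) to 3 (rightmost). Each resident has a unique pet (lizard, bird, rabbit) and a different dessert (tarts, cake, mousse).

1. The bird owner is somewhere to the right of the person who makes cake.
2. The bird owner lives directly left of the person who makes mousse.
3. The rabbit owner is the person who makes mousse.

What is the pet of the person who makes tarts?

bird

From clue 2, the bird owner must be in house 2.
Clue 2 places the person who makes mousse in house 3.
Clue 3 places the rabbit owner in house 3.
That leaves lizard as the pet for house 1.
By clue 1, the person who makes cake is in house 1.
That leaves tarts as the dessert for house 2.
So: house 1 = lizard/cake, house 2 = bird/tarts, house 3 = rabbit/mousse.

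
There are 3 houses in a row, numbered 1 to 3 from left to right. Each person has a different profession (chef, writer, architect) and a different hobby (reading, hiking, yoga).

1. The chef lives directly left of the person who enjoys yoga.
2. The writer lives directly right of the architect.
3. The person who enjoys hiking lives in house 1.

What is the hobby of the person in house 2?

Clue 3: the person who enjoys hiking is in house 1.
House 3 profession: only writer fits.
Clue 2: the architect is in house 2.
So house 1 gets chef for profession.
The person who enjoys yoga is in house 2 (clue 1).
That leaves reading as the hobby for house 3.
So: house 1 = chef/hiking, house 2 = architect/yoga, house 3 = writer/reading.

yoga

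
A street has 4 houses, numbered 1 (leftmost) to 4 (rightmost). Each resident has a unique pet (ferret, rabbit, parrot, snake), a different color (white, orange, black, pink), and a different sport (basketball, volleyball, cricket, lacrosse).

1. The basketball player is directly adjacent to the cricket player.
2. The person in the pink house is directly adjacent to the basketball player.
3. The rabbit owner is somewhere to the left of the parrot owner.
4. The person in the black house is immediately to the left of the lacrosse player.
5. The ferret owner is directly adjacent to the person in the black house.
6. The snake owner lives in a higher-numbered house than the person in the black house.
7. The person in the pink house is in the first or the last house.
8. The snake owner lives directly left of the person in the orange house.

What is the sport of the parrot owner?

So house 4 gets parrot for pet.
The snake owner is narrowed to house 2 or 3; consider each.
Placing it in house 2 leads to a contradiction, so it's in house 3.
The person in the orange house is in house 4 (clue 8).
That leaves pink as the color for house 1.
That leaves white as the color for house 3.
Clue 2 places the basketball player in house 2.
The lacrosse player is in house 3 (clue 4).
The ferret owner is in house 1 (clue 5).
That leaves rabbit as the pet for house 2.
House 2's color must be black (nothing else left).
Clue 1 places the cricket player in house 1.
So house 4 gets volleyball for sport.
So: house 1 = ferret/pink/cricket, house 2 = rabbit/black/basketball, house 3 = snake/white/lacrosse, house 4 = parrot/orange/volleyball.

volleyball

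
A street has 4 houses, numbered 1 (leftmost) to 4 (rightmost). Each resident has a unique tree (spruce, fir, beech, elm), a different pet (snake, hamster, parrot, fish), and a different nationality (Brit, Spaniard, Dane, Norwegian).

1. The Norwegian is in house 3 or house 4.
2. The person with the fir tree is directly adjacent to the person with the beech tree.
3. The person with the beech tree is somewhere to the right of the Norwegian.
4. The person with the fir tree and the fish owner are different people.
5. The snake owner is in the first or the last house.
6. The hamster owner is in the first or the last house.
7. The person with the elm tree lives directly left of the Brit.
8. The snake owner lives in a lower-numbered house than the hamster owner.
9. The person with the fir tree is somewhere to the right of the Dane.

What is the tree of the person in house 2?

spruce

The person with the beech tree is in house 4 (clue 3).
By clue 3, the Norwegian is in house 3.
The snake owner is in house 1 (clue 8).
Clue 8 places the hamster owner in house 4.
By clue 2, the person with the fir tree is in house 3.
Clue 4 places the fish owner in house 2.
So house 1 gets elm for tree.
House 2's tree must be spruce (nothing else left).
That leaves parrot as the pet for house 3.
Clue 7: the Brit is in house 2.
The only nationality still possible for house 1 is Dane.
That leaves Spaniard as the nationality for house 4.
So: house 1 = elm/snake/Dane, house 2 = spruce/fish/Brit, house 3 = fir/parrot/Norwegian, house 4 = beech/hamster/Spaniard.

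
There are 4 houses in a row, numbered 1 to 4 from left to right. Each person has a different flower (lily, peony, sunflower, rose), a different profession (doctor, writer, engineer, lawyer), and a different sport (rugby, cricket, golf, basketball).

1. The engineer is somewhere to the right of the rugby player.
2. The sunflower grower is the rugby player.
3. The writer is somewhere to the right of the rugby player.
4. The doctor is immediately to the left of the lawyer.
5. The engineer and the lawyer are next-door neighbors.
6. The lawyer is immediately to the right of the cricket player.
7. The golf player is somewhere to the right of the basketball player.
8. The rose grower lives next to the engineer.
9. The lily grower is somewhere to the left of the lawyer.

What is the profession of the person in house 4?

House 1 profession: only doctor fits.
House 4's sport must be golf (nothing else left).
By clue 4, the lawyer is in house 2.
Clue 5: the engineer is in house 3.
From clue 6, the cricket player must be in house 1.
Clue 9 places the lily grower in house 1.
House 4 profession: only writer fits.
By clue 1, the rugby player is in house 2.
The sunflower grower is in house 2 (clue 2).
The only flower still possible for house 3 is peony.
The only flower still possible for house 4 is rose.
House 3's sport must be basketball (nothing else left).
So: house 1 = lily/doctor/cricket, house 2 = sunflower/lawyer/rugby, house 3 = peony/engineer/basketball, house 4 = rose/writer/golf.

writer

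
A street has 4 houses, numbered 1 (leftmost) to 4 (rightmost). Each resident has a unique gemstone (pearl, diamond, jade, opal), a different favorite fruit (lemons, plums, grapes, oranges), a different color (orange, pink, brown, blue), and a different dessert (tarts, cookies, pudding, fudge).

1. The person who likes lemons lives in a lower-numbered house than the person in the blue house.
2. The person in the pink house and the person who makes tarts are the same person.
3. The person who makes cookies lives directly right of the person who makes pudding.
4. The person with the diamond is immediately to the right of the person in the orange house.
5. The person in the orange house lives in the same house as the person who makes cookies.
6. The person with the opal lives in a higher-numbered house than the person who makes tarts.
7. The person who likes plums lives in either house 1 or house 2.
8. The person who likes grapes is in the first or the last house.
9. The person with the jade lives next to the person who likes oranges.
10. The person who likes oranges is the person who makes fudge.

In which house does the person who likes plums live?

The only dessert still possible for house 4 is fudge.
Clue 10 places the person who likes oranges in house 4.
House 3's favorite fruit must be lemons (nothing else left).
Clue 1 places the person in the blue house in house 4.
Clue 9 places the person with the jade in house 3.
House 1 gemstone: only pearl fits.
So house 2 gets opal for gemstone.
The only gemstone still possible for house 4 is diamond.
The only favorite fruit still possible for house 1 is grapes.
House 2 favorite fruit: only plums fits.
Clue 4: the person in the orange house is in house 3.
By clue 5, the person who makes cookies is in house 3.
The person who makes tarts is in house 1 (clue 6).
The only dessert still possible for house 2 is pudding.
Clue 2 places the person in the pink house in house 1.
House 2's color must be brown (nothing else left).
So: house 1 = pearl/grapes/pink/tarts, house 2 = opal/plums/brown/pudding, house 3 = jade/lemons/orange/cookies, house 4 = diamond/oranges/blue/fudge.

2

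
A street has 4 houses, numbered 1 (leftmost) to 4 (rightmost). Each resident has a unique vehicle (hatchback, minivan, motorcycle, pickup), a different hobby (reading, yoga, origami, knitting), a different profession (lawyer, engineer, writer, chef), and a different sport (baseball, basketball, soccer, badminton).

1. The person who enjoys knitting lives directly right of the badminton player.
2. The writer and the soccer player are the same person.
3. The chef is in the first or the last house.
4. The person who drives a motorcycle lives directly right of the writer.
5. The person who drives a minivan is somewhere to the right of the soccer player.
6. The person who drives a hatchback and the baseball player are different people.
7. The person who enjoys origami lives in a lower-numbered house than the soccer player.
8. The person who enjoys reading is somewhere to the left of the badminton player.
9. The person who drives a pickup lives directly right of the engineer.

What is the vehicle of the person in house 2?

So house 1 gets hatchback for vehicle.
So house 2 gets pickup for vehicle.
That leaves basketball as the sport for house 1.
So house 4 gets baseball for sport.
From clue 9, the engineer must be in house 1.
House 4 profession: only chef fits.
The person who drives a minivan is narrowed to house 3 or 4; consider each.
Placing it in house 3 leads to a contradiction, so it's in house 4.
House 3's vehicle must be motorcycle (nothing else left).
Clue 4: the writer is in house 2.
So house 3 gets lawyer for profession.
Clue 2 places the soccer player in house 2.
Clue 7: the person who enjoys origami is in house 1.
That leaves badminton as the sport for house 3.
The person who enjoys knitting is in house 4 (clue 1).
House 2's hobby must be reading (nothing else left).
House 3's hobby must be yoga (nothing else left).
So: house 1 = hatchback/origami/engineer/basketball, house 2 = pickup/reading/writer/soccer, house 3 = motorcycle/yoga/lawyer/badminton, house 4 = minivan/knitting/chef/baseball.

pickup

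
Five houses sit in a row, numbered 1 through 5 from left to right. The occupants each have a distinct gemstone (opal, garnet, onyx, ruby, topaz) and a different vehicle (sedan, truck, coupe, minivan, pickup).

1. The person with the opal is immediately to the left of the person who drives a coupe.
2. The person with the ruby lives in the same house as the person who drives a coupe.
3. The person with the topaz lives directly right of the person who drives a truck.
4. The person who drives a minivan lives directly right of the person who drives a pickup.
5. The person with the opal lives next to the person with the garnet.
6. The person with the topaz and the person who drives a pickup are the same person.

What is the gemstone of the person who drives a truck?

The person with the topaz is narrowed to house 2 or 3 or 4; consider each.
Placing it in house 3 and house 4 leads to a contradiction, so it's in house 2.
Clue 3 places the person who drives a truck in house 1.
Clue 6: the person who drives a pickup is in house 2.
The person who drives a minivan is in house 3 (clue 4).
House 1's gemstone must be onyx (nothing else left).
The person with the opal is narrowed to house 3 or 4; consider each.
Placing it in house 3 leads to a contradiction, so it's in house 4.
Clue 1: the person who drives a coupe is in house 5.
By clue 2, the person with the ruby is in house 5.
The only gemstone still possible for house 3 is garnet.
House 4's vehicle must be sedan (nothing else left).
So: house 1 = onyx/truck, house 2 = topaz/pickup, house 3 = garnet/minivan, house 4 = opal/sedan, house 5 = ruby/coupe.

onyx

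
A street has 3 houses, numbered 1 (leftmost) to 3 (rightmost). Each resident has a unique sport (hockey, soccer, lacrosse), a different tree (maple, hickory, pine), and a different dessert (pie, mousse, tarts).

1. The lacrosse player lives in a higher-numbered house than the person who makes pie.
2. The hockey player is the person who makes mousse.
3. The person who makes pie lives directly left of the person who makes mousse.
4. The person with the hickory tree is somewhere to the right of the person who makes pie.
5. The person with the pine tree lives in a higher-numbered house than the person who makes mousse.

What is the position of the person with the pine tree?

3

Clue 5: the person with the pine tree is in house 3.
Clue 5: the person who makes mousse is in house 2.
So house 1 gets maple for tree.
So house 2 gets hickory for tree.
The only dessert still possible for house 3 is tarts.
By clue 2, the hockey player is in house 2.
That leaves soccer as the sport for house 1.
House 3's sport must be lacrosse (nothing else left).
The only dessert still possible for house 1 is pie.
So: house 1 = soccer/maple/pie, house 2 = hockey/hickory/mousse, house 3 = lacrosse/pine/tarts.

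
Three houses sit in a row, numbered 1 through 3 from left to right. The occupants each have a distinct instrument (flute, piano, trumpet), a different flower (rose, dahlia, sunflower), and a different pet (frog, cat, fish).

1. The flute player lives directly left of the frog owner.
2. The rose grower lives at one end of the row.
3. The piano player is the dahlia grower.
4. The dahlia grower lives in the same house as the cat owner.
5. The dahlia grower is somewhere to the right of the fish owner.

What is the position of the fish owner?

So house 1 gets fish for pet.
The flute player is narrowed to house 1 or 2; consider each.
Placing it in house 2 leads to a contradiction, so it's in house 1.
Clue 1 places the frog owner in house 2.
House 3 pet: only cat fits.
The dahlia grower is in house 3 (clue 4).
The only flower still possible for house 2 is sunflower.
Clue 3 places the piano player in house 3.
The only instrument still possible for house 2 is trumpet.
So house 1 gets rose for flower.
So: house 1 = flute/rose/fish, house 2 = trumpet/sunflower/frog, house 3 = piano/dahlia/cat.

1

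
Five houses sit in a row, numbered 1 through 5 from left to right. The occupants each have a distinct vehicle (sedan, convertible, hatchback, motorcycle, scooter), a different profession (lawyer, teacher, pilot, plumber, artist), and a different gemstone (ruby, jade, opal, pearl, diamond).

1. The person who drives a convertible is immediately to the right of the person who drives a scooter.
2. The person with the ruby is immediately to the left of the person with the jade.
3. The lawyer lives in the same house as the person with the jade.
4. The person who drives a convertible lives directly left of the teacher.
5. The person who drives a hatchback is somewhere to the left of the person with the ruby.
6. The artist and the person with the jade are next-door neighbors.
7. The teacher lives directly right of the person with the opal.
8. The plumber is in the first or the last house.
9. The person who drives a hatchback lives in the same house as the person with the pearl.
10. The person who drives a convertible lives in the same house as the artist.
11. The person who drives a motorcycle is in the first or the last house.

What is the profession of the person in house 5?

teacher

The person who drives a motorcycle is narrowed to house 1 or 5; consider each.
Placing it in house 1 leads to a contradiction, so it's in house 5.
The plumber is narrowed to house 1 or 5; consider each.
Placing it in house 5 leads to a contradiction, so it's in house 1.
The person who drives a convertible is narrowed to house 2 or 3 or 4; consider each.
Placing it in house 2 and house 3 leads to a contradiction, so it's in house 4.
Clue 1 places the person who drives a scooter in house 3.
Clue 4: the teacher is in house 5.
The person with the opal is in house 4 (clue 7).
By clue 10, the artist is in house 4.
House 2 profession: only pilot fits.
House 3's profession must be lawyer (nothing else left).
Clue 2: the person with the ruby is in house 2.
From clue 2, the person with the jade must be in house 3.
By clue 5, the person who drives a hatchback is in house 1.
The person with the pearl is in house 1 (clue 9).
So house 2 gets sedan for vehicle.
That leaves diamond as the gemstone for house 5.
So: house 1 = hatchback/plumber/pearl, house 2 = sedan/pilot/ruby, house 3 = scooter/lawyer/jade, house 4 = convertible/artist/opal, house 5 = motorcycle/teacher/diamond.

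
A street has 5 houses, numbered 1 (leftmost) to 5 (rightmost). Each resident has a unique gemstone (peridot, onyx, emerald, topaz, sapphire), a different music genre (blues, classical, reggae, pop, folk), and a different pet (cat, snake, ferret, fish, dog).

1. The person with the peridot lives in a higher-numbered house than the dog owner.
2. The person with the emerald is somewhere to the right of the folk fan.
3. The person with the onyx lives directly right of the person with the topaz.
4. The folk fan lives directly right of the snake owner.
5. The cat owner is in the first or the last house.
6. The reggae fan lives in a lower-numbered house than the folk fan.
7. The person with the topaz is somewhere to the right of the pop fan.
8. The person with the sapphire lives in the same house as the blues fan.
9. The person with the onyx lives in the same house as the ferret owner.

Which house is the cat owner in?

5

That leaves sapphire as the gemstone for house 1.
By clue 8, the blues fan is in house 1.
House 5's music genre must be classical (nothing else left).
The only gemstone still possible for house 2 is peridot.
The only music genre still possible for house 4 is folk.
By clue 1, the dog owner is in house 1.
Clue 2: the person with the emerald is in house 5.
Clue 4: the snake owner is in house 3.
So house 3 gets topaz for gemstone.
So house 4 gets onyx for gemstone.
That leaves fish as the pet for house 2.
House 4's pet must be ferret (nothing else left).
That leaves cat as the pet for house 5.
From clue 7, the pop fan must be in house 2.
House 3's music genre must be reggae (nothing else left).
So: house 1 = sapphire/blues/dog, house 2 = peridot/pop/fish, house 3 = topaz/reggae/snake, house 4 = onyx/folk/ferret, house 5 = emerald/classical/cat.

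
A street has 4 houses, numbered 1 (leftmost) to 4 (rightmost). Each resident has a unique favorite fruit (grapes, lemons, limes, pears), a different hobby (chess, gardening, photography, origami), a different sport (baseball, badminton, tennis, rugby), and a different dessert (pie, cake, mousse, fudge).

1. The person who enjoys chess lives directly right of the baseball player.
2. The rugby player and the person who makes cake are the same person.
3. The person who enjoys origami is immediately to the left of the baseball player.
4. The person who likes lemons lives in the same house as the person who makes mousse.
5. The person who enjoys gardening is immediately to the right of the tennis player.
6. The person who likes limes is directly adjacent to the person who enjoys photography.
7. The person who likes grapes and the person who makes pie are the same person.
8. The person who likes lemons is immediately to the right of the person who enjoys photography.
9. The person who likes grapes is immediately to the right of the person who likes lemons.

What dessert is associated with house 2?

fudge

The person who likes grapes is narrowed to house 3 or 4; consider each.
Placing it in house 3 leads to a contradiction, so it's in house 4.
Clue 7: the person who makes pie is in house 4.
Clue 9 places the person who likes lemons in house 3.
Clue 4 places the person who makes mousse in house 3.
The person who enjoys photography is in house 2 (clue 8).
That leaves origami as the hobby for house 1.
House 4's sport must be badminton (nothing else left).
The baseball player is in house 2 (clue 3).
From clue 6, the person who likes limes must be in house 1.
House 2's favorite fruit must be pears (nothing else left).
So house 1 gets rugby for sport.
So house 3 gets tennis for sport.
By clue 1, the person who enjoys chess is in house 3.
The person who makes cake is in house 1 (clue 2).
Clue 5 places the person who enjoys gardening in house 4.
That leaves fudge as the dessert for house 2.
So: house 1 = limes/origami/rugby/cake, house 2 = pears/photography/baseball/fudge, house 3 = lemons/chess/tennis/mousse, house 4 = grapes/gardening/badminton/pie.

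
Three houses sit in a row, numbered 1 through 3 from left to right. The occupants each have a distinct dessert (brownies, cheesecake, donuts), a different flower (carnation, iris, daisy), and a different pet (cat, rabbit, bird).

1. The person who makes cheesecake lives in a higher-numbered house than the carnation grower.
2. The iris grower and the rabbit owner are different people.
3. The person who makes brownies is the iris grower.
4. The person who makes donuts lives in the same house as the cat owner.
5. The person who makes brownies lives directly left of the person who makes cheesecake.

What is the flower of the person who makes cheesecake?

daisy

House 3 flower: only daisy fits.
The person who makes brownies is narrowed to house 1 or 2; consider each.
Placing it in house 1 leads to a contradiction, so it's in house 2.
The iris grower is in house 2 (clue 3).
Clue 5 places the person who makes cheesecake in house 3.
House 1 dessert: only donuts fits.
House 1's flower must be carnation (nothing else left).
From clue 4, the cat owner must be in house 1.
The only pet still possible for house 2 is bird.
That leaves rabbit as the pet for house 3.
So: house 1 = donuts/carnation/cat, house 2 = brownies/iris/bird, house 3 = cheesecake/daisy/rabbit.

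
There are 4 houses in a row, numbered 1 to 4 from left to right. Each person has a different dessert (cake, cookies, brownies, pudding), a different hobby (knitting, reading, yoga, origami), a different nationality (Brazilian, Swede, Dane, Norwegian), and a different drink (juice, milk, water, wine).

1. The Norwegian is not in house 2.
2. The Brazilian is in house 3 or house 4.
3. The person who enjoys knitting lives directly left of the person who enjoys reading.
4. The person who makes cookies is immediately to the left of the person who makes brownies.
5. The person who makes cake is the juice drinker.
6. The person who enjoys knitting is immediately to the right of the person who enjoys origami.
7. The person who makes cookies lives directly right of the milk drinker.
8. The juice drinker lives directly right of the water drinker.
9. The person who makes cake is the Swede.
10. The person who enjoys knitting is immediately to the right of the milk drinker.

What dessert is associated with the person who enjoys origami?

House 1 dessert: only pudding fits.
The person who makes brownies is narrowed to house 3 or 4; consider each.
Placing it in house 4 leads to a contradiction, so it's in house 3.
By clue 4, the person who makes cookies is in house 2.
Clue 7: the milk drinker is in house 1.
By clue 10, the person who enjoys knitting is in house 2.
House 4's dessert must be cake (nothing else left).
That leaves origami as the hobby for house 1.
Clue 3: the person who enjoys reading is in house 3.
From clue 5, the juice drinker must be in house 4.
The water drinker is in house 3 (clue 8).
From clue 9, the Swede must be in house 4.
House 4's hobby must be yoga (nothing else left).
House 2's nationality must be Dane (nothing else left).
That leaves wine as the drink for house 2.
House 1's nationality must be Norwegian (nothing else left).
House 3 nationality: only Brazilian fits.
So: house 1 = pudding/origami/Norwegian/milk, house 2 = cookies/knitting/Dane/wine, house 3 = brownies/reading/Brazilian/water, house 4 = cake/yoga/Swede/juice.

pudding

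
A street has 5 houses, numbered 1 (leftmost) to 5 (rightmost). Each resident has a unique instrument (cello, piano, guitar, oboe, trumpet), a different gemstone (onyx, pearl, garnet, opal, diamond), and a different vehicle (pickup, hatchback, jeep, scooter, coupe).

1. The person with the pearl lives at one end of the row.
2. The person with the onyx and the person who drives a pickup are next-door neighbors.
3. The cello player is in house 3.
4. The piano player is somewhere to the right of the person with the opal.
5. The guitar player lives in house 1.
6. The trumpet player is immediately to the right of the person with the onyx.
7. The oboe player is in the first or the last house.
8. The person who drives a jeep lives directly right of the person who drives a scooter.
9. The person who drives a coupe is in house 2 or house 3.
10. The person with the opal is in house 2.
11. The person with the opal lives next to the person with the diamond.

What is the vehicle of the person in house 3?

coupe

Clue 3 places the cello player in house 3.
The guitar player is in house 1 (clue 5).
Clue 10 places the person with the opal in house 2.
House 5's instrument must be oboe (nothing else left).
The piano player is in house 4 (clue 4).
That leaves trumpet as the instrument for house 2.
House 4 gemstone: only garnet fits.
The only gemstone still possible for house 5 is pearl.
Clue 6: the person with the onyx is in house 1.
So house 3 gets diamond for gemstone.
Clue 2: the person who drives a pickup is in house 2.
So house 3 gets coupe for vehicle.
Clue 8 places the person who drives a jeep in house 5.
From clue 8, the person who drives a scooter must be in house 4.
The only vehicle still possible for house 1 is hatchback.
So: house 1 = guitar/onyx/hatchback, house 2 = trumpet/opal/pickup, house 3 = cello/diamond/coupe, house 4 = piano/garnet/scooter, house 5 = oboe/pearl/jeep.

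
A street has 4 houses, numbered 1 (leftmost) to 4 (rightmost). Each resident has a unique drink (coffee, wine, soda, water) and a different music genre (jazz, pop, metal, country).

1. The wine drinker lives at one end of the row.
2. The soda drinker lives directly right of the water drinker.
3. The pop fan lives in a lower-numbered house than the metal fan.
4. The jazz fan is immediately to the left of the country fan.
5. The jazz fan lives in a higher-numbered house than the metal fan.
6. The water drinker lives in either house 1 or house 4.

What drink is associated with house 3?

coffee

Clue 5: the jazz fan is in house 3.
By clue 5, the metal fan is in house 2.
Clue 6: the water drinker is in house 1.
That leaves pop as the music genre for house 1.
House 4's music genre must be country (nothing else left).
Clue 2: the soda drinker is in house 2.
House 3 drink: only coffee fits.
The only drink still possible for house 4 is wine.
So: house 1 = water/pop, house 2 = soda/metal, house 3 = coffee/jazz, house 4 = wine/country.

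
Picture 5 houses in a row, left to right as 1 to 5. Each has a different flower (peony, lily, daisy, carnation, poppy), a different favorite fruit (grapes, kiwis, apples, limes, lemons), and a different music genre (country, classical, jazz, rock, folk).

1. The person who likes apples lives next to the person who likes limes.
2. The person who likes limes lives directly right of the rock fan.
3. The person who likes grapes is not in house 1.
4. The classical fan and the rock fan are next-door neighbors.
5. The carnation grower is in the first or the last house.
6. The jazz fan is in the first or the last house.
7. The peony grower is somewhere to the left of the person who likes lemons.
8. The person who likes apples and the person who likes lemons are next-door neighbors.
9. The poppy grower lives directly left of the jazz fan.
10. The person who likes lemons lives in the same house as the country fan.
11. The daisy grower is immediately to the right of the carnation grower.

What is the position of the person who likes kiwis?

1

The poppy grower is in house 4 (clue 9).
By clue 9, the jazz fan is in house 5.
Clue 11 places the daisy grower in house 2.
Clue 11: the carnation grower is in house 1.
House 5 flower: only lily fits.
Clue 10: the person who likes lemons is in house 4.
From clue 10, the country fan must be in house 4.
House 3 flower: only peony fits.
So house 1 gets kiwis for favorite fruit.
By clue 1, the person who likes apples is in house 3.
From clue 1, the person who likes limes must be in house 2.
Clue 2 places the rock fan in house 1.
The classical fan is in house 2 (clue 4).
House 5 favorite fruit: only grapes fits.
That leaves folk as the music genre for house 3.
So: house 1 = carnation/kiwis/rock, house 2 = daisy/limes/classical, house 3 = peony/apples/folk, house 4 = poppy/lemons/country, house 5 = lily/grapes/jazz.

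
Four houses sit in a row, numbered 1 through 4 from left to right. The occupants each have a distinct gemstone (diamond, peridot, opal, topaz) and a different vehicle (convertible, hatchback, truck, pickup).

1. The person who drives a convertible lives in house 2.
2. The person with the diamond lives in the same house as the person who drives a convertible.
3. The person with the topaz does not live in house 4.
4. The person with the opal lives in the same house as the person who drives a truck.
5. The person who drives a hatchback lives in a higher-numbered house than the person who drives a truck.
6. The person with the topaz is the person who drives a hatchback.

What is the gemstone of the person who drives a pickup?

Clue 1: the person who drives a convertible is in house 2.
Clue 2: the person with the diamond is in house 2.
The only gemstone still possible for house 3 is topaz.
House 1 vehicle: only truck fits.
That leaves hatchback as the vehicle for house 3.
The only vehicle still possible for house 4 is pickup.
Clue 4: the person with the opal is in house 1.
House 4's gemstone must be peridot (nothing else left).
So: house 1 = opal/truck, house 2 = diamond/convertible, house 3 = topaz/hatchback, house 4 = peridot/pickup.

peridot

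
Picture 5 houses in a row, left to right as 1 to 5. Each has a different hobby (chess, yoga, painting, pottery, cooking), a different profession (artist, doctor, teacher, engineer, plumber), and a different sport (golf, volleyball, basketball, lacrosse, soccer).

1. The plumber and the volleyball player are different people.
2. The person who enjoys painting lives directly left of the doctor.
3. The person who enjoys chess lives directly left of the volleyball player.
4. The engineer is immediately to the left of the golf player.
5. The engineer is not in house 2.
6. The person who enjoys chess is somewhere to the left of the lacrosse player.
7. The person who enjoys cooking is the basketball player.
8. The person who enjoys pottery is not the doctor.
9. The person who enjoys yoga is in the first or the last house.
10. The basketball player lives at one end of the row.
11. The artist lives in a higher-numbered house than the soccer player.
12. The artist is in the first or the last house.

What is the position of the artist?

Clue 12 places the artist in house 5.
The person who enjoys cooking is narrowed to house 1 or 5; consider each.
Placing it in house 5 leads to a contradiction, so it's in house 1.
From clue 7, the basketball player must be in house 1.
House 5's hobby must be yoga (nothing else left).
The person who enjoys painting is narrowed to house 2 or 3; consider each.
Placing it in house 3 leads to a contradiction, so it's in house 2.
Clue 2: the doctor is in house 3.
So house 3 gets chess for hobby.
House 4 hobby: only pottery fits.
From clue 3, the volleyball player must be in house 4.
House 3's sport must be soccer (nothing else left).
House 5's sport must be lacrosse (nothing else left).
Clue 4 places the engineer in house 1.
House 2's profession must be plumber (nothing else left).
That leaves teacher as the profession for house 4.
That leaves golf as the sport for house 2.
So: house 1 = cooking/engineer/basketball, house 2 = painting/plumber/golf, house 3 = chess/doctor/soccer, house 4 = pottery/teacher/volleyball, house 5 = yoga/artist/lacrosse.

5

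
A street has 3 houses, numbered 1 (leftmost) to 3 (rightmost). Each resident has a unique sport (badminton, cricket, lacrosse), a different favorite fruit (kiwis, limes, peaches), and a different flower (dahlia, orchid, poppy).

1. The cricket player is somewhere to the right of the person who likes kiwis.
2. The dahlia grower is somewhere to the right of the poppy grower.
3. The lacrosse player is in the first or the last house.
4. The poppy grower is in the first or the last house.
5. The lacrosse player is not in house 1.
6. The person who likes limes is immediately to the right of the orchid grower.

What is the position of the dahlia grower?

3

The poppy grower is in house 1 (clue 4).
By clue 5, the lacrosse player is in house 3.
House 1 sport: only badminton fits.
So house 2 gets cricket for sport.
That leaves dahlia as the flower for house 3.
The person who likes kiwis is in house 1 (clue 1).
Clue 6: the person who likes limes is in house 3.
House 2's favorite fruit must be peaches (nothing else left).
House 2's flower must be orchid (nothing else left).
So: house 1 = badminton/kiwis/poppy, house 2 = cricket/peaches/orchid, house 3 = lacrosse/limes/dahlia.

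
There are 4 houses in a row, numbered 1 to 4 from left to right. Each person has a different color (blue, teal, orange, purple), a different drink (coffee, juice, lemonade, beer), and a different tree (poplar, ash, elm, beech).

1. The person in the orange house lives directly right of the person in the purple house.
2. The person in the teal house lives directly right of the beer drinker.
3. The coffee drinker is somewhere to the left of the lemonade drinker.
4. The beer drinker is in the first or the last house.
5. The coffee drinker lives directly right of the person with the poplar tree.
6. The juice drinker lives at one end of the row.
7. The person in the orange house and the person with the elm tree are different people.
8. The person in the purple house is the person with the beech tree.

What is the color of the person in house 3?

Clue 4: the beer drinker is in house 1.
From clue 2, the person in the teal house must be in house 2.
So house 2 gets coffee for drink.
So house 3 gets lemonade for drink.
The only drink still possible for house 4 is juice.
Clue 1: the person in the orange house is in house 4.
The person in the purple house is in house 3 (clue 1).
By clue 5, the person with the poplar tree is in house 1.
The person with the beech tree is in house 3 (clue 8).
That leaves blue as the color for house 1.
So house 4 gets ash for tree.
So house 2 gets elm for tree.
So: house 1 = blue/beer/poplar, house 2 = teal/coffee/elm, house 3 = purple/lemonade/beech, house 4 = orange/juice/ash.

purple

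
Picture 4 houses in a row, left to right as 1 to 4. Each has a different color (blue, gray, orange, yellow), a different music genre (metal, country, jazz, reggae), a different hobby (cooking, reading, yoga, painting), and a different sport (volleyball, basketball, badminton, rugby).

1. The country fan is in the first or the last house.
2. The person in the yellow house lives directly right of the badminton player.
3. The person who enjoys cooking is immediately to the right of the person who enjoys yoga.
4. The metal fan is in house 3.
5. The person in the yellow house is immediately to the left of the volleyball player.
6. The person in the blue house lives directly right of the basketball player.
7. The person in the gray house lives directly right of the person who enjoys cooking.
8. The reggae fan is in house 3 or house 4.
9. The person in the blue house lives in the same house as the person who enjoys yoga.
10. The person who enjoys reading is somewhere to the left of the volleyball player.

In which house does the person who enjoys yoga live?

By clue 4, the metal fan is in house 3.
That leaves orange as the color for house 1.
So house 4 gets gray for color.
That leaves jazz as the music genre for house 2.
So house 4 gets reggae for music genre.
So house 4 gets painting for hobby.
The person who enjoys cooking is in house 3 (clue 3).
By clue 3, the person who enjoys yoga is in house 2.
From clue 9, the person in the blue house must be in house 2.
The only color still possible for house 3 is yellow.
House 1 music genre: only country fits.
House 1's hobby must be reading (nothing else left).
Clue 2 places the badminton player in house 2.
Clue 5: the volleyball player is in house 4.
Clue 6 places the basketball player in house 1.
House 3's sport must be rugby (nothing else left).
So: house 1 = orange/country/reading/basketball, house 2 = blue/jazz/yoga/badminton, house 3 = yellow/metal/cooking/rugby, house 4 = gray/reggae/painting/volleyball.

2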